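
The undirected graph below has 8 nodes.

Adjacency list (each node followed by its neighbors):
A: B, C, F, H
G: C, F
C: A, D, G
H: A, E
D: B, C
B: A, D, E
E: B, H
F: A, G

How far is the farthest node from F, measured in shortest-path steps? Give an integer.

Distances from F: A:1, B:2, C:2, D:3, E:3, G:1, H:2.
The largest is 3 (to D and E), so the eccentricity of F is 3.

3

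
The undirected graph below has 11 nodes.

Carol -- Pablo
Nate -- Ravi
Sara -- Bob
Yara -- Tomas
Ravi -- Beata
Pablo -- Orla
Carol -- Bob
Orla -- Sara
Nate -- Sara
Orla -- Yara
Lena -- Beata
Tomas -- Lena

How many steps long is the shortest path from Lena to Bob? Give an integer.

5

One shortest route is Lena – Beata – Ravi – Nate – Sara – Bob, which uses 5 edges, and at distance 4 from Lena we only reach {Pablo, Sara}, which does not include Bob. So d(Lena,Bob) = 5.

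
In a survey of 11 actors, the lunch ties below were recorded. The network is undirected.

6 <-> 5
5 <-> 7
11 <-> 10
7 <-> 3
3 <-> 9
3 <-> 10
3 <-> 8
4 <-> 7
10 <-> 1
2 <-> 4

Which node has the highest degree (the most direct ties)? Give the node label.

3

Degrees — 1:1, 2:1, 3:4, 4:2, 5:2, 6:1, 7:3, 8:1, 9:1, 10:3, 11:1.
The maximum is 4, attained only by 3.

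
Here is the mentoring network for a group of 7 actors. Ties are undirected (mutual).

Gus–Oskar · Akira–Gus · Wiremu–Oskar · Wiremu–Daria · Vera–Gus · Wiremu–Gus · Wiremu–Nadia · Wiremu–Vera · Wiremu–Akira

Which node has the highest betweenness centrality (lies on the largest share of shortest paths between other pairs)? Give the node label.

Wiremu

Unnormalized betweenness of each node: Akira:0, Daria:0, Gus:3/2, Nadia:0, Oskar:0, Vera:0, Wiremu:21/2.
Wiremu has the largest value, 21/2, making it the main broker — the node through which the most shortest paths run.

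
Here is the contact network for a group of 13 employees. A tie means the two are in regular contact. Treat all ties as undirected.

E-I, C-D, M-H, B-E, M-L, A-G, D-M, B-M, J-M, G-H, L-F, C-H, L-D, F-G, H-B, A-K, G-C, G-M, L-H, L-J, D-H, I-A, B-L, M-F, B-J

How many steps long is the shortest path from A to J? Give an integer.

One shortest route is A – G – M – J, which uses 3 edges, and at distance 2 from A we only reach {C, E, F, H, M}, which does not include J. So d(A,J) = 3.

3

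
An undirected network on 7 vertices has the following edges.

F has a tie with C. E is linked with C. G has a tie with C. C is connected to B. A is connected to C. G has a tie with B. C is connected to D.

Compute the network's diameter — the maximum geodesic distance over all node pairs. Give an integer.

Eccentricity of each node (its greatest distance to any other): A:2, B:2, C:1, D:2, E:2, F:2, G:2.
The maximum eccentricity is 2, realized for instance by the pair E–G via E – C – G. So the diameter is 2.

2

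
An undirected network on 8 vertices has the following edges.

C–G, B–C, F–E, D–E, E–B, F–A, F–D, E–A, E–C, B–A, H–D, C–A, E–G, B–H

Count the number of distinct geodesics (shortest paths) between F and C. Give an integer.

The shortest distance is 2. The length-2 paths are: F–A–C; F–E–C.
That gives 2 distinct shortest paths.

2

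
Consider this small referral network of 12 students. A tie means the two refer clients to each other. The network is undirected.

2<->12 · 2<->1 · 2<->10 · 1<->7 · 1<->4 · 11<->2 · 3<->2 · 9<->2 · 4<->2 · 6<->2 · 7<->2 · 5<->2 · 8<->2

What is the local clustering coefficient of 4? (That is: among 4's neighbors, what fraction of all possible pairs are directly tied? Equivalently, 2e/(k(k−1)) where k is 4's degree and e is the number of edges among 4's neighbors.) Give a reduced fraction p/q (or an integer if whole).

1

4's neighbors: 1 and 2 (k = 2).
Possible neighbor pairs: C(2,2) = 1. Edges among them: 1–2 → e = 1.
Clustering(4) = 1/1.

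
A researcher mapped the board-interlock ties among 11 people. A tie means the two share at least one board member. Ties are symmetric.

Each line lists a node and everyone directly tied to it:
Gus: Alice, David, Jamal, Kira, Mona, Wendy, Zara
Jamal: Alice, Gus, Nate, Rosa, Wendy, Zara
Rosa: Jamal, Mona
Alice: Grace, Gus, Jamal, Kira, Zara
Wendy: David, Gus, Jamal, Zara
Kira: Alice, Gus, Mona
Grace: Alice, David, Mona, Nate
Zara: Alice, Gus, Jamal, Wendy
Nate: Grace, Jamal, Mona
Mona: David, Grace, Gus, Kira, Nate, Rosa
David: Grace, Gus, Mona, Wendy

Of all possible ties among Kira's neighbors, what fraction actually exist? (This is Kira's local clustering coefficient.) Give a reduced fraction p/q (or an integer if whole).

Kira's neighbors: Alice, Gus, and Mona (k = 3).
Possible neighbor pairs: C(3,2) = 3. Edges among them: Alice–Gus, Gus–Mona → e = 2.
Clustering(Kira) = 2/3.

2/3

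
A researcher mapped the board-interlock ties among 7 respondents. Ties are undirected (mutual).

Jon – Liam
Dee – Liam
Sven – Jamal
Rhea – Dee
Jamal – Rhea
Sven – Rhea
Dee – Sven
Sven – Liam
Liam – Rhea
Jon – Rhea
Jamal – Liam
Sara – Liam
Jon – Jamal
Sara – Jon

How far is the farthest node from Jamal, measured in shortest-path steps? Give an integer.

2

Distances from Jamal: Dee:2, Jon:1, Liam:1, Rhea:1, Sara:2, Sven:1.
The largest is 2 (to Dee and Sara), so the eccentricity of Jamal is 2.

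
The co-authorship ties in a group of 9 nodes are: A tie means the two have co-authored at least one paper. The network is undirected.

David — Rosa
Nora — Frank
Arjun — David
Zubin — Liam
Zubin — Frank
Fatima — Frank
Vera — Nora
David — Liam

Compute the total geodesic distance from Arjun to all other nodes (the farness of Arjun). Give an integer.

28

Distances from Arjun: David:1, Fatima:5, Frank:4, Liam:2, Nora:5, Rosa:2, Vera:6, Zubin:3.
Sum = 1 + 5 + 4 + 2 + 5 + 2 + 6 + 3 = 28.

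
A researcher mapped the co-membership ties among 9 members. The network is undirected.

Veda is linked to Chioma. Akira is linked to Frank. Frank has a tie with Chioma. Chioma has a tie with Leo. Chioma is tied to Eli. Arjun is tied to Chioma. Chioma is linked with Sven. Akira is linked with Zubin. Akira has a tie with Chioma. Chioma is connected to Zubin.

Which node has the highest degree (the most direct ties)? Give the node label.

Degrees — Akira:3, Arjun:1, Chioma:8, Eli:1, Frank:2, Leo:1, Sven:1, Veda:1, Zubin:2.
The maximum is 8, attained only by Chioma.

Chioma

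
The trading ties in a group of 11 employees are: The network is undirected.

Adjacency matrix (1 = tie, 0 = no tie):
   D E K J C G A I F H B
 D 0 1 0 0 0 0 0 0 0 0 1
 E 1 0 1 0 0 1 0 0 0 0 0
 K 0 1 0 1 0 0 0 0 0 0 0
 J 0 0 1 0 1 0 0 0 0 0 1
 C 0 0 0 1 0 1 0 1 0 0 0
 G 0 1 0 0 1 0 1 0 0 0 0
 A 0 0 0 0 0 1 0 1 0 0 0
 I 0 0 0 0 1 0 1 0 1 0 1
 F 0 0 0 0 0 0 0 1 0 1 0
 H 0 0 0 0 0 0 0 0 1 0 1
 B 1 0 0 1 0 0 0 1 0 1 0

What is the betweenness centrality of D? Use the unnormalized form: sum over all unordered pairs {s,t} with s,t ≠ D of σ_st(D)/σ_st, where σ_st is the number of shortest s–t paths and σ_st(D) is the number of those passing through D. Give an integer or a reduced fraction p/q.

Pairs whose geodesics pass through D — E–I: 1/3; E–F: 2/4; E–H: 1; E–B: 1; G–H: 1/6; G–B: 1/4.
All other pairs contribute 0.
Summing the contributions gives betweenness(D) = 13/4.

13/4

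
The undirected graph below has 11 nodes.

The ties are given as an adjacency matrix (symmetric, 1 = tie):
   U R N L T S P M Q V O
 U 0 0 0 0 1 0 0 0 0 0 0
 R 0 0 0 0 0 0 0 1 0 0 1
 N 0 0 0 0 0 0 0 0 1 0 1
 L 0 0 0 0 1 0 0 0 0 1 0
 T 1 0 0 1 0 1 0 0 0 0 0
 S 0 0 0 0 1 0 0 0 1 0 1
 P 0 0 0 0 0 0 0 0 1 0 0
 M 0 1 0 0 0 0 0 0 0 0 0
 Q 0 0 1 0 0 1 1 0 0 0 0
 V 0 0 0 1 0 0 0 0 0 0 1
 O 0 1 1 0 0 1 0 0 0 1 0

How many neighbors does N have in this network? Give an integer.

2

N is directly tied to O and Q. That is 2 neighbors, so the degree of N is 2.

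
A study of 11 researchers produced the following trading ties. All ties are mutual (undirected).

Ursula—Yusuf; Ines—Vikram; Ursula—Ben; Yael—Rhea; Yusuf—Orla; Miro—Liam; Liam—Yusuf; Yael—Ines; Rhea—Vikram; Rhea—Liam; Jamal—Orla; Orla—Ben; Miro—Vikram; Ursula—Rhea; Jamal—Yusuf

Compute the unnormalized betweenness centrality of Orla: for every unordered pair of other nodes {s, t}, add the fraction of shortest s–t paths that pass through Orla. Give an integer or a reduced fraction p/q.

25/12

Pairs whose geodesics pass through Orla — Jamal–Ben: 1; Yusuf–Ben: 1/2; Liam–Ben: 1/3; Miro–Ben: 1/4.
All other pairs contribute 0.
Summing the contributions gives betweenness(Orla) = 25/12.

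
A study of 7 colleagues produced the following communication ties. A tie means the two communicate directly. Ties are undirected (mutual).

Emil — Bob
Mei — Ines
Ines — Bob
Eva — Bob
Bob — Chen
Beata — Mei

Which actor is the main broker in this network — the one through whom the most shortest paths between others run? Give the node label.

Bob

Unnormalized betweenness of each node: Beata:0, Bob:12, Chen:0, Emil:0, Eva:0, Ines:8, Mei:5.
Bob has the largest value, 12, making it the main broker — the node through which the most shortest paths run.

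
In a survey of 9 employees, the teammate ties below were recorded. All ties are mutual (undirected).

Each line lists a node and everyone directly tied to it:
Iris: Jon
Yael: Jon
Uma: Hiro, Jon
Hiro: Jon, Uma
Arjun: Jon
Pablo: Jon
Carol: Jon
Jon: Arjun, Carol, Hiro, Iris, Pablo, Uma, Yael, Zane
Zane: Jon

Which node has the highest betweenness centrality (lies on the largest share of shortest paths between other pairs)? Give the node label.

Unnormalized betweenness of each node: Arjun:0, Carol:0, Hiro:0, Iris:0, Jon:27, Pablo:0, Uma:0, Yael:0, Zane:0.
Jon has the largest value, 27, making it the main broker — the node through which the most shortest paths run.

Jon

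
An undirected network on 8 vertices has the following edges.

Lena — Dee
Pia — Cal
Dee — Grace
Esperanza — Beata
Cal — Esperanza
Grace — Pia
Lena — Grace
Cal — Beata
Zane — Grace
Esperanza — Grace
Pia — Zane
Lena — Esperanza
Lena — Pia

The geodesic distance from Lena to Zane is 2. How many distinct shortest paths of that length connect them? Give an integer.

2

The shortest distance is 2. The length-2 paths are: Lena–Pia–Zane; Lena–Grace–Zane.
That gives 2 distinct shortest paths.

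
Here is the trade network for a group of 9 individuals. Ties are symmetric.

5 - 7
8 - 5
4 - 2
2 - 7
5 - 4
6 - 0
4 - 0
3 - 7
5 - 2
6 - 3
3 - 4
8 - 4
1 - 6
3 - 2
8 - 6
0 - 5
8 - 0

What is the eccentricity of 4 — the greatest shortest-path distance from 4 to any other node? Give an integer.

3

Distances from 4: 0:1, 1:3, 2:1, 3:1, 5:1, 6:2, 7:2, 8:1.
The largest is 3 (to 1), so the eccentricity of 4 is 3.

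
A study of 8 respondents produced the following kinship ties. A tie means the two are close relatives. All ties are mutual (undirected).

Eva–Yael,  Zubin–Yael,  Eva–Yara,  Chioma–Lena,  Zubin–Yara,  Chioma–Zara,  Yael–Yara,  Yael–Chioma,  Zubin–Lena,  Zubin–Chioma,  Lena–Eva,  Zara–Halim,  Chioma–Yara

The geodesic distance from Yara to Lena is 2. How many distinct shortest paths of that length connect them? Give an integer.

The shortest distance is 2. The length-2 paths are: Yara–Eva–Lena; Yara–Chioma–Lena; Yara–Zubin–Lena.
That gives 3 distinct shortest paths.

3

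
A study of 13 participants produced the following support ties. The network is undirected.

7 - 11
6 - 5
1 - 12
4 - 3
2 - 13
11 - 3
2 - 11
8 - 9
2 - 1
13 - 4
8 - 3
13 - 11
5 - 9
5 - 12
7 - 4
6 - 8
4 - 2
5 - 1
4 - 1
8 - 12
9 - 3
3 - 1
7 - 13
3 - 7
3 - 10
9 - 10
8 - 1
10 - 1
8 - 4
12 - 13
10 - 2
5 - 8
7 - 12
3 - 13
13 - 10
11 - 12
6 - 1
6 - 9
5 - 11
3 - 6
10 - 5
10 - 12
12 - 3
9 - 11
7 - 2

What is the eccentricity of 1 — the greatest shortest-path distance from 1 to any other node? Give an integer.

2

Distances from 1: 2:1, 3:1, 4:1, 5:1, 6:1, 7:2, 8:1, 9:2, 10:1, 11:2, 12:1, 13:2.
The largest is 2 (to 13, 7, 11, and 9), so the eccentricity of 1 is 2.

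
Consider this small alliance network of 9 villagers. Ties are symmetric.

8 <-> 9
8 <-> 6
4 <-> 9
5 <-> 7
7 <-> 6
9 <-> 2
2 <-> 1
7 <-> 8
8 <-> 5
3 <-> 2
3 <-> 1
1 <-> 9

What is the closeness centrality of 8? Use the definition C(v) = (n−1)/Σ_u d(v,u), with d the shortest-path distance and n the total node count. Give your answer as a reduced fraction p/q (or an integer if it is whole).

Distances from 8: 1:2, 2:2, 3:3, 4:2, 5:1, 6:1, 7:1, 9:1. Sum = 13.
n = 9, so closeness = 8/13.

8/13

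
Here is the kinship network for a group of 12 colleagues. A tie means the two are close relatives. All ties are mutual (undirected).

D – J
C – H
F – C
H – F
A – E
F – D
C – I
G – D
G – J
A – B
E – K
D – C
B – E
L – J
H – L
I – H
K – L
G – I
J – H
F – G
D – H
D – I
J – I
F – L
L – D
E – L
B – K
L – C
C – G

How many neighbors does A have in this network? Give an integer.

2

A is directly tied to B and E. That is 2 neighbors, so the degree of A is 2.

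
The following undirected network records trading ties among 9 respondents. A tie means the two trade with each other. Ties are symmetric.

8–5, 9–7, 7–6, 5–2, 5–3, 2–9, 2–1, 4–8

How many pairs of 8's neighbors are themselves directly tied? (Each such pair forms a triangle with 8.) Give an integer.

0

8's neighbors are 4 and 5, but none of them are tied to each other, so no triangle contains 8.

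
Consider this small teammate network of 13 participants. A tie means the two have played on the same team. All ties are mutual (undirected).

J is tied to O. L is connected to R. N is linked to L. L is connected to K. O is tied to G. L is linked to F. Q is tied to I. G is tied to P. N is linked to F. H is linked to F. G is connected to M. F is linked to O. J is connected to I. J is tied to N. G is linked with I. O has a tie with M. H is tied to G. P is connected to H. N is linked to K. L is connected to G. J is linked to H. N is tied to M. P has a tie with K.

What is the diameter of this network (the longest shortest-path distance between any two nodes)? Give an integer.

Eccentricity of each node (its greatest distance to any other): F:4, G:2, H:3, I:3, J:3, K:4, L:3, M:3, N:3, O:3, P:3, Q:4, R:4.
The maximum eccentricity is 4, realized for instance by the pair F–Q via F – L – G – I – Q. So the diameter is 4.

4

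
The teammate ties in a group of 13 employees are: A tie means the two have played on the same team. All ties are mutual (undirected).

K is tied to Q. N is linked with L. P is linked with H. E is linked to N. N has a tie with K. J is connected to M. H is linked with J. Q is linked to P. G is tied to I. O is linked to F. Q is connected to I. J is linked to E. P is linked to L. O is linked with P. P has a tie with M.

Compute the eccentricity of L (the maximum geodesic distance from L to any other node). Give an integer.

4

Distances from L: E:2, F:3, G:4, H:2, I:3, J:3, K:2, M:2, N:1, O:2, P:1, Q:2.
The largest is 4 (to G), so the eccentricity of L is 4.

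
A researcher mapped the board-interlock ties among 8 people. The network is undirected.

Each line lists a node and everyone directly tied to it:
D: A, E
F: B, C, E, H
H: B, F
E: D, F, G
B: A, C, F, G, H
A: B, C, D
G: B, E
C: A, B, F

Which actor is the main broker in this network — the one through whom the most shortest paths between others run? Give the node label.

Unnormalized betweenness of each node: A:5/2, B:6, C:1/2, D:1, E:3, F:7/2, G:1/2, H:0.
B has the largest value, 6, making it the main broker — the node through which the most shortest paths run.

B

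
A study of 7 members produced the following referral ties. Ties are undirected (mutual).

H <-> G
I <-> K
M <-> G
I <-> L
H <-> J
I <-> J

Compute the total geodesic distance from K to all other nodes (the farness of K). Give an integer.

17

Distances from K: G:4, H:3, I:1, J:2, L:2, M:5.
Sum = 4 + 3 + 1 + 2 + 2 + 5 = 17.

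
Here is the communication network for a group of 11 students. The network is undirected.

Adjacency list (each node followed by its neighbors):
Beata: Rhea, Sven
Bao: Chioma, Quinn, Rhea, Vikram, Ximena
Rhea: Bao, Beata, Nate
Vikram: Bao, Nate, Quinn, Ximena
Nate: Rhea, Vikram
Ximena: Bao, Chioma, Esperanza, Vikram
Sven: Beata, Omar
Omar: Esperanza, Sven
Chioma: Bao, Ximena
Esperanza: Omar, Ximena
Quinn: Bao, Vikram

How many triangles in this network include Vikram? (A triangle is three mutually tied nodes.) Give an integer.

Vikram's neighbors: Bao, Nate, Quinn, and Ximena.
Neighbor pairs that are themselves tied: Vikram–Bao–Quinn; Vikram–Bao–Ximena. Each forms one triangle with Vikram, for 2 in total.

2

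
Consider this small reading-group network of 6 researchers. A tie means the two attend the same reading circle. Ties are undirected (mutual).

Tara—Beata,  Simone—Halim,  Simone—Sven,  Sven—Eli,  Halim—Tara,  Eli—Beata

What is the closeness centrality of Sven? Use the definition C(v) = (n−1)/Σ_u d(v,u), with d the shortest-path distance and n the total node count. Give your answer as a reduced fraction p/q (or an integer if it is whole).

Distances from Sven: Beata:2, Eli:1, Halim:2, Simone:1, Tara:3. Sum = 9.
n = 6, so closeness = 5/9.

5/9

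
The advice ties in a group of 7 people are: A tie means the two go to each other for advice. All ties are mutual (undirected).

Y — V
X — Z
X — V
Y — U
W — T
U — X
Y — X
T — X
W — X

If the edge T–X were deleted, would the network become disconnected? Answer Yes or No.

Even without that edge, T still reaches X via T – W – X, so the network stays connected. Not a bridge.

No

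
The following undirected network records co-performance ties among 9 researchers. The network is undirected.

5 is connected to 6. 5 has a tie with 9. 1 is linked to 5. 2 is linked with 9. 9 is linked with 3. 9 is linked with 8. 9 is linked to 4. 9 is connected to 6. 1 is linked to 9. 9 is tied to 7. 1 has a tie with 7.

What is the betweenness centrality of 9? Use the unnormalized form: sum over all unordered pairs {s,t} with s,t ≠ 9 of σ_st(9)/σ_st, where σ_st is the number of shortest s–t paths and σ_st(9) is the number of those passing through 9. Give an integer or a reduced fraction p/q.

Pairs whose geodesics pass through 9 — 8–2: 1; 8–7: 1; 8–1: 1; 8–3: 1; 8–4: 1; 8–5: 1; 8–6: 1; 2–7: 1; 2–1: 1; 2–3: 1; 2–4: 1; 2–5: 1; 2–6: 1; 7–3: 1 … (+11 more pairs).
All other pairs contribute 0.
Summing the contributions gives betweenness(9) = 24.

24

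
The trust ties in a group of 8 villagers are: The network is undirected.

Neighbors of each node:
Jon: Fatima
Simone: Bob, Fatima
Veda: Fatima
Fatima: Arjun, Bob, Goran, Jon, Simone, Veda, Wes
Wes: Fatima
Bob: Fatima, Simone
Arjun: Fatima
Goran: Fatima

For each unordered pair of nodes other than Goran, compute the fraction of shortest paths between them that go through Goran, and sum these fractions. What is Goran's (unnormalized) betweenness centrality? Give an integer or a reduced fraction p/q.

0

No shortest path between any pair of other nodes passes through Goran.
Summing the contributions gives betweenness(Goran) = 0.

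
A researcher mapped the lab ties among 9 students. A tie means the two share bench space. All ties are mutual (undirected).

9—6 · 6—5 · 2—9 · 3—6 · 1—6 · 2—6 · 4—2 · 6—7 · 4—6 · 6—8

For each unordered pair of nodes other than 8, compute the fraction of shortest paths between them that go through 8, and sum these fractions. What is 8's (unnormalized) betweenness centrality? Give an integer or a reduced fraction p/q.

0

No shortest path between any pair of other nodes passes through 8.
Summing the contributions gives betweenness(8) = 0.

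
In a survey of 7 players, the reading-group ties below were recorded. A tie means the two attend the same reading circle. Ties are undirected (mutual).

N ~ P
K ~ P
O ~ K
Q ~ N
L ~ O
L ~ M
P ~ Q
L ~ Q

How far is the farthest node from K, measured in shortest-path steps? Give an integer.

Distances from K: L:2, M:3, N:2, O:1, P:1, Q:2.
The largest is 3 (to M), so the eccentricity of K is 3.

3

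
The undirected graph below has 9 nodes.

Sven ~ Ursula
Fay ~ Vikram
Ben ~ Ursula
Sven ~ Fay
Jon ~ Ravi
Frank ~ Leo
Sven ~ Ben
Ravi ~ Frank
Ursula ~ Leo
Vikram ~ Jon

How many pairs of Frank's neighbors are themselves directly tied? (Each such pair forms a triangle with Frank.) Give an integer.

0

Frank's neighbors are Leo and Ravi, but none of them are tied to each other, so no triangle contains Frank.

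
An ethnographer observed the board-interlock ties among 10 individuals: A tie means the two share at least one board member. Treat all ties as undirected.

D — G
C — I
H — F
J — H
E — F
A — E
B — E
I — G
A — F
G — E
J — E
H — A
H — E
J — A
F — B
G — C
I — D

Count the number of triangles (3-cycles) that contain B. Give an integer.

B's neighbors: E and F.
Neighbor pairs that are themselves tied: B–E–F. Each forms one triangle with B, for 1 in total.

1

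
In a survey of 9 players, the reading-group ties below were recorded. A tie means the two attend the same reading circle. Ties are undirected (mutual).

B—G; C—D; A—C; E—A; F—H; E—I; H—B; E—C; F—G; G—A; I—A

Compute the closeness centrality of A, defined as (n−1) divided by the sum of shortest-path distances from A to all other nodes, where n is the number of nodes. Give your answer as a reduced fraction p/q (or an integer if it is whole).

8/13

Distances from A: B:2, C:1, D:2, E:1, F:2, G:1, H:3, I:1. Sum = 13.
n = 9, so closeness = 8/13.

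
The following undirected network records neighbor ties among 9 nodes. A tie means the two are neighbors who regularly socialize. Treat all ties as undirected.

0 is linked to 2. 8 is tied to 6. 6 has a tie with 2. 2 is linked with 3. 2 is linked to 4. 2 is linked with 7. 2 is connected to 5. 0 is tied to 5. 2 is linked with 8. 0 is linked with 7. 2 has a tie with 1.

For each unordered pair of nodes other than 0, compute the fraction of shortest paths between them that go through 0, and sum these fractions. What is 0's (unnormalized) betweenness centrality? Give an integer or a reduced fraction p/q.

1/2

Pairs whose geodesics pass through 0 — 7–5: 1/2.
All other pairs contribute 0.
Summing the contributions gives betweenness(0) = 1/2.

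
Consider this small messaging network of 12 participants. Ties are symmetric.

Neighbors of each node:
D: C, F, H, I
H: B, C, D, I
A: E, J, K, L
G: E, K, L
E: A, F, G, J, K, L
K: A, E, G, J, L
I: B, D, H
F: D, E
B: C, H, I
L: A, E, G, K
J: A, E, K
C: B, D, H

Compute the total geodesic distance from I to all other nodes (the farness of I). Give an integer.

30

Distances from I: A:4, B:1, C:2, D:1, E:3, F:2, G:4, H:1, J:4, K:4, L:4.
Sum = 4 + 1 + 2 + 1 + 3 + 2 + 4 + 1 + 4 + 4 + 4 = 30.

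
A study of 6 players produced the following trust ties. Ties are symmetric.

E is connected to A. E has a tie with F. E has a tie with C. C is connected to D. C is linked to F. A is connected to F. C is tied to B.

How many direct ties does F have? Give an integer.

3

F is directly tied to A, C, and E. That is 3 neighbors, so the degree of F is 3.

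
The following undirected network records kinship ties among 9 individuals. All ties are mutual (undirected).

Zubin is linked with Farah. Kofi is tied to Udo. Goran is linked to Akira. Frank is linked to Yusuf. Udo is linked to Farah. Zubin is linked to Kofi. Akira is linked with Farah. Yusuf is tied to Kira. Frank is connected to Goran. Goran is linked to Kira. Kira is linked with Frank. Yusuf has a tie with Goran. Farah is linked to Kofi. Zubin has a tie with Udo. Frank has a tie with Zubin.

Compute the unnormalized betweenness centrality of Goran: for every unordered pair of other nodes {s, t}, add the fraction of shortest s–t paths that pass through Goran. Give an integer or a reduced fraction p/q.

4

Pairs whose geodesics pass through Goran — Yusuf–Farah: 1/2; Yusuf–Akira: 1; Frank–Akira: 1; Kira–Farah: 1/2; Kira–Akira: 1.
All other pairs contribute 0.
Summing the contributions gives betweenness(Goran) = 4.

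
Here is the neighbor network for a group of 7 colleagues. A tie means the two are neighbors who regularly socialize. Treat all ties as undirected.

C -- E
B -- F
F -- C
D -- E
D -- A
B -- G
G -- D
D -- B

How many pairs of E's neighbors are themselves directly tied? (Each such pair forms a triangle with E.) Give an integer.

0

E's neighbors are C and D, but none of them are tied to each other, so no triangle contains E.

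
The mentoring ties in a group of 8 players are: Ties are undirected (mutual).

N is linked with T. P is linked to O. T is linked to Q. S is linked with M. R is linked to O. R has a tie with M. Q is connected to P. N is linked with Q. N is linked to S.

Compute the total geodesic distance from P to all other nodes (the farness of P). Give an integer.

14

Distances from P: M:3, N:2, O:1, Q:1, R:2, S:3, T:2.
Sum = 3 + 2 + 1 + 1 + 2 + 3 + 2 = 14.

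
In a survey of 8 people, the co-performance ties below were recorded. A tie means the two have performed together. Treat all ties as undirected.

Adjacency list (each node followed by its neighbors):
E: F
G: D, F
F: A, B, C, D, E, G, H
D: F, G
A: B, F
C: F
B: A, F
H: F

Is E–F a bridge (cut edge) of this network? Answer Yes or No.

Yes

Without the E–F edge there is no alternate route between E and F, so the network disconnects. It is a bridge.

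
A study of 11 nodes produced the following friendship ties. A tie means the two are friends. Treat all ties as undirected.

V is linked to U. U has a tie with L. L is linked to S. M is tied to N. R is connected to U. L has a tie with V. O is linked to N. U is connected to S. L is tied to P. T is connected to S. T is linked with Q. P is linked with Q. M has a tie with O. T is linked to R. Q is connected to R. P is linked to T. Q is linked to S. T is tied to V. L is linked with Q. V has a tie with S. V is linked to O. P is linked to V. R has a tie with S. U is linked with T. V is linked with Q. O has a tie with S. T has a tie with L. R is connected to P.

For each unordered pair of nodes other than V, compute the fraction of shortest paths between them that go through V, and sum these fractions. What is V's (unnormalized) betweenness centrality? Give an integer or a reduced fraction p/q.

Pairs whose geodesics pass through V — S–P: 1/5; P–U: 1/4; P–O: 1; P–N: 1; P–M: 1; T–O: 1/2; T–N: 1/2; T–M: 1/2; Q–U: 1/5; Q–O: 1/2; Q–N: 1/2; Q–M: 1/2; L–O: 1/2; L–N: 1/2 … (+4 more pairs).
All other pairs contribute 0.
Summing the contributions gives betweenness(V) = 193/20.

193/20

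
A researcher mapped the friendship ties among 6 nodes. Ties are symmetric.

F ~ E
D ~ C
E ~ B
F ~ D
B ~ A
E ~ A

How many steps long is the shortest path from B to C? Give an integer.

4

One shortest route is B – E – F – D – C, which uses 4 edges, and at distance 3 from B we only reach {D}, which does not include C. So d(B,C) = 4.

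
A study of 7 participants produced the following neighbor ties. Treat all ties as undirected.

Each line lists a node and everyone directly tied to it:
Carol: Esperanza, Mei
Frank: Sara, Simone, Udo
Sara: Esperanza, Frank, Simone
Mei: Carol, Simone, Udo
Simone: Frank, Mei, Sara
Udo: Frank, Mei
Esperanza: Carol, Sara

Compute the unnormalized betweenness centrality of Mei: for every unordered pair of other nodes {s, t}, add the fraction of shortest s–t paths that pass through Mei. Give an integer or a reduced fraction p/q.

11/3

Pairs whose geodesics pass through Mei — Esperanza–Udo: 1/2; Carol–Udo: 1; Carol–Frank: 2/3; Carol–Simone: 1; Udo–Simone: 1/2.
All other pairs contribute 0.
Summing the contributions gives betweenness(Mei) = 11/3.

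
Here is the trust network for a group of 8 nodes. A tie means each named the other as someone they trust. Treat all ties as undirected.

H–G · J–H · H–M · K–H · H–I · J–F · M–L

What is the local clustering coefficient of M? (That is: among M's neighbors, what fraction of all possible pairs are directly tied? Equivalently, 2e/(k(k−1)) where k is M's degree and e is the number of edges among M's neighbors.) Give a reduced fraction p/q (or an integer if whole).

0

M's neighbors: H and L (k = 2).
Possible neighbor pairs: C(2,2) = 1. Edges among them: none → e = 0.
Clustering(M) = 0/1.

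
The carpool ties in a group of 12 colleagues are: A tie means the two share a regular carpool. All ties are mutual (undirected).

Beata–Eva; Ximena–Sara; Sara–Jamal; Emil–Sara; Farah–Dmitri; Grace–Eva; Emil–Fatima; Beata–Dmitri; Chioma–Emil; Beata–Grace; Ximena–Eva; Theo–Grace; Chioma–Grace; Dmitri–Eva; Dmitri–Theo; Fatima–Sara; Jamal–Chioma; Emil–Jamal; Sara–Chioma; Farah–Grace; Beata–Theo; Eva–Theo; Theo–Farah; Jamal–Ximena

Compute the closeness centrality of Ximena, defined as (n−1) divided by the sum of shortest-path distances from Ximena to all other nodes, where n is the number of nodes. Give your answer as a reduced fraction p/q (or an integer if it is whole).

11/20

Distances from Ximena: Beata:2, Chioma:2, Dmitri:2, Emil:2, Eva:1, Farah:3, Fatima:2, Grace:2, Jamal:1, Sara:1, Theo:2. Sum = 20.
n = 12, so closeness = 11/20.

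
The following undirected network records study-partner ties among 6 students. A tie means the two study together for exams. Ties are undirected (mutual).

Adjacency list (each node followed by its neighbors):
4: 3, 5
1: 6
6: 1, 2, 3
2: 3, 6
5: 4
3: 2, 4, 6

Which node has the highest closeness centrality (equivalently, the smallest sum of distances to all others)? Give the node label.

3

Farness (sum of distances to all others) for each node — 1:12, 2:9, 3:7, 4:9, 5:13, 6:8.
The smallest farness is 7, for 3, so 3 has the highest closeness.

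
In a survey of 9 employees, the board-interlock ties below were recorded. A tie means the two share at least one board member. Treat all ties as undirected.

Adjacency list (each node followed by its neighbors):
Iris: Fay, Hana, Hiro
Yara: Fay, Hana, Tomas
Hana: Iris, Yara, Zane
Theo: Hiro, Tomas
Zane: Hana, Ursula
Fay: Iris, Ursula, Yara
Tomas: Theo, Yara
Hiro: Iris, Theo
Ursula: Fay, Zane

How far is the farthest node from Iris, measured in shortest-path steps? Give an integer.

Distances from Iris: Fay:1, Hana:1, Hiro:1, Theo:2, Tomas:3, Ursula:2, Yara:2, Zane:2.
The largest is 3 (to Tomas), so the eccentricity of Iris is 3.

3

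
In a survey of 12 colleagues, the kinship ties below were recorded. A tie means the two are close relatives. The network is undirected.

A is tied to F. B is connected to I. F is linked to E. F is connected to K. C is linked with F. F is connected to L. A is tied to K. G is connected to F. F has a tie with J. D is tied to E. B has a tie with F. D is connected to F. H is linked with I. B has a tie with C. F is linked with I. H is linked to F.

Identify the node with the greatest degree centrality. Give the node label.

Degrees — A:2, B:3, C:2, D:2, E:2, F:11, G:1, H:2, I:3, J:1, K:2, L:1.
The maximum is 11, attained only by F.

F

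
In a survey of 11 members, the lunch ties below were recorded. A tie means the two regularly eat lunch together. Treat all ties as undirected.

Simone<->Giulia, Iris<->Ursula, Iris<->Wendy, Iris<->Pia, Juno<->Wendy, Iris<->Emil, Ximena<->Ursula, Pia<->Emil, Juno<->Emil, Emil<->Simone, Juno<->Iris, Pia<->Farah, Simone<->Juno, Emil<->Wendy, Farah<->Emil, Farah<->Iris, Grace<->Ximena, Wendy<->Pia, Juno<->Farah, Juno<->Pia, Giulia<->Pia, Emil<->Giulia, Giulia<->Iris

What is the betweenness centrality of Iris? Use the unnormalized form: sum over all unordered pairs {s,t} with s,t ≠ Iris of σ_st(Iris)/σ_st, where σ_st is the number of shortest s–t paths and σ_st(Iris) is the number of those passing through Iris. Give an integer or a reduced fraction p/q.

133/6

Pairs whose geodesics pass through Iris — Ursula–Emil: 1; Ursula–Farah: 1; Ursula–Simone: 3/3; Ursula–Juno: 1; Ursula–Giulia: 1; Ursula–Wendy: 1; Ursula–Pia: 1; Grace–Emil: 1; Grace–Farah: 1; Grace–Simone: 3/3; Grace–Juno: 1; Grace–Giulia: 1; Grace–Wendy: 1; Grace–Pia: 1 … (+11 more pairs).
All other pairs contribute 0.
Summing the contributions gives betweenness(Iris) = 133/6.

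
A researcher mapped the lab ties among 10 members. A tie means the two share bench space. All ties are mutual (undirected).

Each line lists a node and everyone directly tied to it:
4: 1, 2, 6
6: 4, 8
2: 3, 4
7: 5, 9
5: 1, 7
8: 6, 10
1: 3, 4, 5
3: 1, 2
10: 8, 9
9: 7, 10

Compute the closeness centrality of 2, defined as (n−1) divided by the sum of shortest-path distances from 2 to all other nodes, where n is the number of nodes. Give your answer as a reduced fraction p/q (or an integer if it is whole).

9/25

Distances from 2: 1:2, 3:1, 4:1, 5:3, 6:2, 7:4, 8:3, 9:5, 10:4. Sum = 25.
n = 10, so closeness = 9/25.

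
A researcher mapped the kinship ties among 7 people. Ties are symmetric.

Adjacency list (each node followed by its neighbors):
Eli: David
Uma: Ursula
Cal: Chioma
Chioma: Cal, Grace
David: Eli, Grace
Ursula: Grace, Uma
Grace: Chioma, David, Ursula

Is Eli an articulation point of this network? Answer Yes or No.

No

Even without Eli, every remaining node can still reach every other (the residual graph is connected), so Eli is not a cut vertex.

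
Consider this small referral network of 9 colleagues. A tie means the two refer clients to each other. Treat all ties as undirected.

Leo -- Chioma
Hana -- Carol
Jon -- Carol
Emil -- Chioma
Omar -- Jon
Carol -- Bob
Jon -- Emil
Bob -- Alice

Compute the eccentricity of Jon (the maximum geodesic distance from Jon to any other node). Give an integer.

Distances from Jon: Alice:3, Bob:2, Carol:1, Chioma:2, Emil:1, Hana:2, Leo:3, Omar:1.
The largest is 3 (to Leo and Alice), so the eccentricity of Jon is 3.

3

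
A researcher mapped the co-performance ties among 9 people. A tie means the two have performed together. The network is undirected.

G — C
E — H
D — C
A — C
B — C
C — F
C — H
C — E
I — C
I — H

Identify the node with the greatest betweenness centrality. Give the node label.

Unnormalized betweenness of each node: A:0, B:0, C:51/2, D:0, E:0, F:0, G:0, H:1/2, I:0.
C has the largest value, 51/2, making it the main broker — the node through which the most shortest paths run.

C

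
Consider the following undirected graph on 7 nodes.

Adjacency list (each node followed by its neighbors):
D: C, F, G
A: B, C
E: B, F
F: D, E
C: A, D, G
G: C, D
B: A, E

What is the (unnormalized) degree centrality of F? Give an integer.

F is directly tied to D and E. That is 2 neighbors, so the degree of F is 2.

2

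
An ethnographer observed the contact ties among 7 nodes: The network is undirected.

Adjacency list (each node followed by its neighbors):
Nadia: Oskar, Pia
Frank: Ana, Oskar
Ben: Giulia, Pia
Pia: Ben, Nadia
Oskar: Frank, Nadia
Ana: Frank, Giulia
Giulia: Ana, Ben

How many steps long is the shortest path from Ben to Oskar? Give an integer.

3

One shortest route is Ben – Pia – Nadia – Oskar, which uses 3 edges, and at distance 2 from Ben we only reach {Ana, Nadia}, which does not include Oskar. So d(Ben,Oskar) = 3.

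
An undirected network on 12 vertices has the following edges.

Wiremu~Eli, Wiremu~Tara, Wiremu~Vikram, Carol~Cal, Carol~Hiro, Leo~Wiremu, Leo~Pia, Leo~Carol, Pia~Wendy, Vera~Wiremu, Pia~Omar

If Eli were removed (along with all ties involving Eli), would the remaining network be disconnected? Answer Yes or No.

No

Even without Eli, every remaining node can still reach every other (the residual graph is connected), so Eli is not a cut vertex.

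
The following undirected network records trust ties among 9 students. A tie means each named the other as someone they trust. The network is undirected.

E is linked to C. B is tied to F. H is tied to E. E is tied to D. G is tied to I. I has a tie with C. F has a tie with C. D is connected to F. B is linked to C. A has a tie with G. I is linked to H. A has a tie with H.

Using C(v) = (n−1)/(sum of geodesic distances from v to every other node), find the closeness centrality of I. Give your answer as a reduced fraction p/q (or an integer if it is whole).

4/7

Distances from I: A:2, B:2, C:1, D:3, E:2, F:2, G:1, H:1. Sum = 14.
n = 9, so closeness = 8/14 = 4/7.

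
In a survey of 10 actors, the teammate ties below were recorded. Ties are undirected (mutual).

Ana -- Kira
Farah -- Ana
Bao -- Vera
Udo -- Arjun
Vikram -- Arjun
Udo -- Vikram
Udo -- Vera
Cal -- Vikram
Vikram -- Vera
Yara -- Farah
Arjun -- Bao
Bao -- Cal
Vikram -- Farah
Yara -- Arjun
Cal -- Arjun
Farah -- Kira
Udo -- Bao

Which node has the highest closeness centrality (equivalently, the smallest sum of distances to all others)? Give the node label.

Vikram

Farness (sum of distances to all others) for each node — Ana:22, Arjun:15, Bao:19, Cal:17, Farah:15, Kira:22, Udo:16, Vera:18, Vikram:13, Yara:17.
The smallest farness is 13, for Vikram, so Vikram has the highest closeness.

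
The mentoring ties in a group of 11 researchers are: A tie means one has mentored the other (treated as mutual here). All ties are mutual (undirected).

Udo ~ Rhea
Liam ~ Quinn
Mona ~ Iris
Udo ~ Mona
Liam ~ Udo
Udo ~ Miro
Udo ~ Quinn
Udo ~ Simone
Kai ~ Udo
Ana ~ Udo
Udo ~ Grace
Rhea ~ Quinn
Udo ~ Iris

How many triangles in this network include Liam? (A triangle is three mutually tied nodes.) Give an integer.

Liam's neighbors: Quinn and Udo.
Neighbor pairs that are themselves tied: Liam–Quinn–Udo. Each forms one triangle with Liam, for 1 in total.

1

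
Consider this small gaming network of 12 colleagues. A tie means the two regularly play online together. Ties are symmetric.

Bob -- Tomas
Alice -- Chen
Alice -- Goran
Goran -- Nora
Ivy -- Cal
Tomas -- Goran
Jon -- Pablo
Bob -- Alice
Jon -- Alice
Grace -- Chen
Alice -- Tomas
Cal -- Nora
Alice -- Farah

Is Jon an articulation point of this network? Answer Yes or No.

Removing Jon leaves {Alice, Bob, Cal, Chen, Farah, Goran, Grace, Ivy, Nora, and Tomas} with no path to {Pablo}, so the network splits into 2 components. Jon is a cut vertex.

Yes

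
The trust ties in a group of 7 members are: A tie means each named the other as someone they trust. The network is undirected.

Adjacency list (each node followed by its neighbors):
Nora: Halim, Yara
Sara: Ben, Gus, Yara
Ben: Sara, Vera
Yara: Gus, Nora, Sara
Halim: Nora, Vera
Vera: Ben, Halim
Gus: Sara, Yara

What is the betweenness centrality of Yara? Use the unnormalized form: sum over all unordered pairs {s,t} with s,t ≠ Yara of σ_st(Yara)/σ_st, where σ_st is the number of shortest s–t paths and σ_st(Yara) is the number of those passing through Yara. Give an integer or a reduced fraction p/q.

4

Pairs whose geodesics pass through Yara — Gus–Halim: 1; Gus–Nora: 1; Sara–Halim: 1/2; Sara–Nora: 1; Ben–Nora: 1/2.
All other pairs contribute 0.
Summing the contributions gives betweenness(Yara) = 4.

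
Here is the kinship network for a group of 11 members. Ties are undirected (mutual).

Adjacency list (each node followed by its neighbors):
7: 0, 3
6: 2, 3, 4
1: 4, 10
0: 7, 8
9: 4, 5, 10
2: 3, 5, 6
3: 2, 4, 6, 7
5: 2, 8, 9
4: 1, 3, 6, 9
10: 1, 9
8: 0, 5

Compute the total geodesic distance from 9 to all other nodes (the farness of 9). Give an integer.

19

Distances from 9: 0:3, 1:2, 2:2, 3:2, 4:1, 5:1, 6:2, 7:3, 8:2, 10:1.
Sum = 3 + 2 + 2 + 2 + 1 + 1 + 2 + 3 + 2 + 1 = 19.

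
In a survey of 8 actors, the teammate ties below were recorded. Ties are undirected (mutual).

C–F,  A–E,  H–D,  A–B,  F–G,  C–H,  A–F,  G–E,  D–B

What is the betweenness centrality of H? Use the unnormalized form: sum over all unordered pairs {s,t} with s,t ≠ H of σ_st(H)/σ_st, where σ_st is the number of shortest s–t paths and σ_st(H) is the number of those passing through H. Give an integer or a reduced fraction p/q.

Pairs whose geodesics pass through H — D–C: 1; D–F: 1/2; D–G: 1/3; C–B: 1/2.
All other pairs contribute 0.
Summing the contributions gives betweenness(H) = 7/3.

7/3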